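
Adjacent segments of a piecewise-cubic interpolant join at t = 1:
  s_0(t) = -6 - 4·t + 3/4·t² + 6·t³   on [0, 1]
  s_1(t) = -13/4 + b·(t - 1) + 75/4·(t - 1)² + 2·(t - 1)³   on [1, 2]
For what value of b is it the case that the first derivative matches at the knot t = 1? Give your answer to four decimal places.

15.5000

s_0'(t) = -4 + 3/2·t + 18·t², so s_0'(1) = 31/2. On the right, s_1'(1) = b, so b = 31/2.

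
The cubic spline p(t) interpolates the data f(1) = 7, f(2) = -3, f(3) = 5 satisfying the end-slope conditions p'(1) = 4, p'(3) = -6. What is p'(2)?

-1

Let M_i = p''(x_i). Step sizes h_i = 1, 1; slopes of the chords Δ_i = (y_(i+1) - y_i)/h_i = -10, 8.
  1·M_0 + 4·M_1 + 1·M_2 = 6(Δ_1 - Δ_0) = 108
Clamped end conditions give two more equations: 2h_0·M_0 + h_0·M_1 = 6(Δ_0 - p'(1)) = -84 and h_1·M_1 + 2h_1·M_2 = 6(p'(3) - Δ_1) = -84.
Solving: M_0 = -74, M_1 = 64, M_2 = -74.
On [2, 3], p'(t) = b_1 + 2c_1·(t - 2) + 3d_1·(t - 2)² with b_1 = Δ_1 - h_1(2M_1 + M_2)/6 = -1, c_1 = M_1/2 = 32, d_1 = (M_2 - M_1)/(6h_1) = -23. So p'(2) = -1.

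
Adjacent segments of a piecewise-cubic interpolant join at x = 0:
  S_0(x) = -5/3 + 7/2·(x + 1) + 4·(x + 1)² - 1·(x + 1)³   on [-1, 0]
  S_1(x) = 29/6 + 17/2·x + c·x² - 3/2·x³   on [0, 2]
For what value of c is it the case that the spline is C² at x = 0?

1

S_0''(x) = 8 - 6·(x + 1), so S_0''(0) = 2. On the right, S_1''(0) = 2c, so c = 1.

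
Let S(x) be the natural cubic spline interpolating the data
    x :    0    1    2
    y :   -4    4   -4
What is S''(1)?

With m_i denoting the second derivative at x_i, h_i = 1, 1, and Δ_i = (y_(i+1) − y_i)/h_i = 8, -8:
  1·m_0 + 4·m_1 + 1·m_2 = 6(Δ_1 - Δ_0) = -96
Natural end conditions: m_0 = m_2 = 0.
Hence m_0 = 0, m_1 = -24, m_2 = 0.

-24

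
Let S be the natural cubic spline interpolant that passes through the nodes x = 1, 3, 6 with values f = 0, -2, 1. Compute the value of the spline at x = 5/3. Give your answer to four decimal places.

Put m_i = S'' at the i-th knot. Here h = (2, 3) and Δ = (-1, 1), so the interior equations h_(i-1)·m_(i-1) + 2(h_(i-1)+h_i)·m_i + h_i·m_(i+1) = 6(Δ_i − Δ_(i-1)) read
  2·m_0 + 10·m_1 + 3·m_2 = 6(Δ_1 - Δ_0) = 12
Natural end conditions: m_0 = m_2 = 0.
Solving the tridiagonal system: m_0 = 0, m_1 = 6/5, m_2 = 0.
On [1, 3], S(x) = 0 - 7/5·(x - 1) + 0·(x - 1)² + 1/10·(x - 1)³.
With (x - 1) = 2/3: S(5/3) = -122/135.

-0.9037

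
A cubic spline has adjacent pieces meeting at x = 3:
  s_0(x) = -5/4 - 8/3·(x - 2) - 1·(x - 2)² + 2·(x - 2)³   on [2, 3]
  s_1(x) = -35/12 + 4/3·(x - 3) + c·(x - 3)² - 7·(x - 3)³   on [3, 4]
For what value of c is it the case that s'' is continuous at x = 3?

5

s_0''(x) = -2 + 12·(x - 2), so s_0''(3) = 10. On the right, s_1''(3) = 2c, so c = 5.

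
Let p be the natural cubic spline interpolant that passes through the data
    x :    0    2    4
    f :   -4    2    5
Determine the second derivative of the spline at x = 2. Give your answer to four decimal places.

-1.1250

Let m_i = p''(x_i). Step sizes h_i = 2, 2; slopes of the chords Δ_i = (y_(i+1) - y_i)/h_i = 3, 3/2.
  2·m_0 + 8·m_1 + 2·m_2 = 6(Δ_1 - Δ_0) = -9
Natural end conditions: m_0 = m_2 = 0.
Hence m_0 = 0, m_1 = -9/8, m_2 = 0.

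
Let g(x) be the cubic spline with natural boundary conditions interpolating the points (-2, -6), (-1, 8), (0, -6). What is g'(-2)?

21

Write M_i for g''(x_i). With h_i = 1, 1 and divided differences Δ_i = 14, -14, the continuity of g' gives the tridiagonal system
  1·M_0 + 4·M_1 + 1·M_2 = 6(Δ_1 - Δ_0) = -168
Natural end conditions: M_0 = M_2 = 0.
Solving: M_0 = 0, M_1 = -42, M_2 = 0.
On [-2, -1], g'(x) = b_0 + 2c_0·(x + 2) + 3d_0·(x + 2)² with b_0 = Δ_0 - h_0(2M_0 + M_1)/6 = 21, c_0 = M_0/2 = 0, d_0 = (M_1 - M_0)/(6h_0) = -7. So g'(-2) = 21.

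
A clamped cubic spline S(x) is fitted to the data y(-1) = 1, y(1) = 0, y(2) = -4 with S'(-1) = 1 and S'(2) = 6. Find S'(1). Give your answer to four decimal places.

-6.4167

Let m_i = S''(x_i). Step sizes h_i = 2, 1; slopes of the chords Δ_i = (y_(i+1) - y_i)/h_i = -1/2, -4.
  2·m_0 + 6·m_1 + 1·m_2 = 6(Δ_1 - Δ_0) = -21
Clamped end conditions give two more equations: 2h_0·m_0 + h_0·m_1 = 6(Δ_0 - S'(-1)) = -9 and h_1·m_1 + 2h_1·m_2 = 6(S'(2) - Δ_1) = 60.
Hence m_0 = 35/12, m_1 = -31/3, m_2 = 211/6.
On [1, 2], S'(x) = b_1 + 2c_1·(x - 1) + 3d_1·(x - 1)² with b_1 = Δ_1 - h_1(2m_1 + m_2)/6 = -77/12, c_1 = m_1/2 = -31/6, d_1 = (m_2 - m_1)/(6h_1) = 91/12. So S'(1) = -77/12.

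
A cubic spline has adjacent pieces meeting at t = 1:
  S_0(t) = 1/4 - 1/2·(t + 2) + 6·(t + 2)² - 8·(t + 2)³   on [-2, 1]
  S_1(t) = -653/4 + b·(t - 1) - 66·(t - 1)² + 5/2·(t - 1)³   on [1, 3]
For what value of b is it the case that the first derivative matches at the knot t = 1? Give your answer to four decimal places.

-180.5000

S_0'(t) = -1/2 + 12·(t + 2) - 24·(t + 2)², so S_0'(1) = -361/2. On the right, S_1'(1) = b, so b = -361/2.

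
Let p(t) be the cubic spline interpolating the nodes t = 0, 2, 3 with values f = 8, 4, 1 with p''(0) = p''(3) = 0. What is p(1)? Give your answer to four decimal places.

Write M_i for p''(x_i). With h_i = 2, 1 and divided differences Δ_i = -2, -3, the continuity of p' gives the tridiagonal system
  2·M_0 + 6·M_1 + 1·M_2 = 6(Δ_1 - Δ_0) = -6
Natural end conditions: M_0 = M_2 = 0.
Hence M_0 = 0, M_1 = -1, M_2 = 0.
On [0, 2], p(t) = 8 - 5/3·t + 0·t² - 1/12·t³.
With t = 1: p(1) = 25/4.

6.2500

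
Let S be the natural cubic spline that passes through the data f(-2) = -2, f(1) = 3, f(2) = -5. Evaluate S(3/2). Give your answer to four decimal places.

Let m_i = S''(x_i). Step sizes h_i = 3, 1; slopes of the chords Δ_i = (y_(i+1) - y_i)/h_i = 5/3, -8.
  3·m_0 + 8·m_1 + 1·m_2 = 6(Δ_1 - Δ_0) = -58
Natural end conditions: m_0 = m_2 = 0.
Hence m_0 = 0, m_1 = -29/4, m_2 = 0.
On [1, 2], S(x) = 3 - 67/12·(x - 1) - 29/8·(x - 1)² + 29/24·(x - 1)³.
With (x - 1) = 1/2: S(3/2) = -35/64.

-0.5469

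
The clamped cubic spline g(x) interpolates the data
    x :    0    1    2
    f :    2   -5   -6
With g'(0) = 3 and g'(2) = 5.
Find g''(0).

Let M_i = g''(x_i). Step sizes h_i = 1, 1; slopes of the chords Δ_i = (y_(i+1) - y_i)/h_i = -7, -1.
  1·M_0 + 4·M_1 + 1·M_2 = 6(Δ_1 - Δ_0) = 36
Clamped end conditions give two more equations: 2h_0·M_0 + h_0·M_1 = 6(Δ_0 - g'(0)) = -60 and h_1·M_1 + 2h_1·M_2 = 6(g'(2) - Δ_1) = 36.
Forward elimination and back-substitution give M_0 = -38, M_1 = 16, M_2 = 10.

-38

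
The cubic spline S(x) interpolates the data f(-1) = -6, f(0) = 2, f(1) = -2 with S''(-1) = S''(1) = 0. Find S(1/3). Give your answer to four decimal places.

Put M_i = S'' at the i-th knot. Here h = (1, 1) and Δ = (8, -4), so the interior equations h_(i-1)·M_(i-1) + 2(h_(i-1)+h_i)·M_i + h_i·M_(i+1) = 6(Δ_i − Δ_(i-1)) read
  1·M_0 + 4·M_1 + 1·M_2 = 6(Δ_1 - Δ_0) = -72
Natural end conditions: M_0 = M_2 = 0.
Forward elimination and back-substitution give M_0 = 0, M_1 = -18, M_2 = 0.
On [0, 1], S(x) = 2 + 2·x - 9·x² + 3·x³.
With x = 1/3: S(1/3) = 16/9.

1.7778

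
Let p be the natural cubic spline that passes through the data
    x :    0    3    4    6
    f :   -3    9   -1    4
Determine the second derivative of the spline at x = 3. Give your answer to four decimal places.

-12.3191

Put M_i = p'' at the i-th knot. Here h = (3, 1, 2) and Δ = (4, -10, 5/2), so the interior equations h_(i-1)·M_(i-1) + 2(h_(i-1)+h_i)·M_i + h_i·M_(i+1) = 6(Δ_i − Δ_(i-1)) read
  3·M_0 + 8·M_1 + 1·M_2 = 6(Δ_1 - Δ_0) = -84
  1·M_1 + 6·M_2 + 2·M_3 = 6(Δ_2 - Δ_1) = 75
Natural end conditions: M_0 = M_3 = 0.
Forward elimination and back-substitution give M_0 = 0, M_1 = -579/47, M_2 = 684/47, M_3 = 0.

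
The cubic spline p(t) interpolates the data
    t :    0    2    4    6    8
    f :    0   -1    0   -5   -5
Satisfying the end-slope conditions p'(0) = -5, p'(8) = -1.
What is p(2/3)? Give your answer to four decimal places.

-1.9854

Let M_i = p''(x_i). Step sizes h_i = 2, 2, 2, 2; slopes of the chords Δ_i = (y_(i+1) - y_i)/h_i = -1/2, 1/2, -5/2, 0.
  2·M_0 + 8·M_1 + 2·M_2 = 6(Δ_1 - Δ_0) = 6
  2·M_1 + 8·M_2 + 2·M_3 = 6(Δ_2 - Δ_1) = -18
  2·M_2 + 8·M_3 + 2·M_4 = 6(Δ_3 - Δ_2) = 15
Clamped end conditions give two more equations: 2h_0·M_0 + h_0·M_1 = 6(Δ_0 - p'(0)) = 27 and h_3·M_3 + 2h_3·M_4 = 6(p'(8) - Δ_3) = -6.
Solving the tridiagonal system: M_0 = 767/112, M_1 = -11/56, M_2 = -49/16, M_3 = 193/56, M_4 = -361/112.
On [0, 2], p(t) = 0 - 5·t + 767/224·t² - 263/448·t³.
With t = 2/3: p(2/3) = -1501/756.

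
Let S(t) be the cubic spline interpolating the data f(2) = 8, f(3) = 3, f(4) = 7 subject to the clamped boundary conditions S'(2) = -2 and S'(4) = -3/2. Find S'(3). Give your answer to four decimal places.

Write σ_i for S''(x_i). With h_i = 1, 1 and divided differences Δ_i = -5, 4, the continuity of S' gives the tridiagonal system
  1·σ_0 + 4·σ_1 + 1·σ_2 = 6(Δ_1 - Δ_0) = 54
Clamped end conditions give two more equations: 2h_0·σ_0 + h_0·σ_1 = 6(Δ_0 - S'(2)) = -18 and h_1·σ_1 + 2h_1·σ_2 = 6(S'(4) - Δ_1) = -33.
Hence σ_0 = -89/4, σ_1 = 53/2, σ_2 = -119/4.
On [3, 4], S'(t) = b_1 + 2c_1·(t - 3) + 3d_1·(t - 3)² with b_1 = Δ_1 - h_1(2σ_1 + σ_2)/6 = 1/8, c_1 = σ_1/2 = 53/4, d_1 = (σ_2 - σ_1)/(6h_1) = -75/8. So S'(3) = 1/8.

0.1250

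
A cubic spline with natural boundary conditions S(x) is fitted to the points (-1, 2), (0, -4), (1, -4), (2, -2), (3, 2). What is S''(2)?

Write σ_i for S''(x_i). With h_i = 1, 1, 1, 1 and divided differences Δ_i = -6, 0, 2, 4, the continuity of S' gives the tridiagonal system
  1·σ_0 + 4·σ_1 + 1·σ_2 = 6(Δ_1 - Δ_0) = 36
  1·σ_1 + 4·σ_2 + 1·σ_3 = 6(Δ_2 - Δ_1) = 12
  1·σ_2 + 4·σ_3 + 1·σ_4 = 6(Δ_3 - Δ_2) = 12
Natural end conditions: σ_0 = σ_4 = 0.
Hence σ_0 = 0, σ_1 = 9, σ_2 = 0, σ_3 = 3, σ_4 = 0.

3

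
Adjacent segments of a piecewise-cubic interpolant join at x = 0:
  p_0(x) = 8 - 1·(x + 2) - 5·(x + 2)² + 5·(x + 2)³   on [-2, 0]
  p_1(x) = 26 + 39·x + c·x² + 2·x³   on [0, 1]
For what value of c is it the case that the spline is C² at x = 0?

p_0''(x) = -10 + 30·(x + 2), so p_0''(0) = 50. On the right, p_1''(0) = 2c, so c = 25.

25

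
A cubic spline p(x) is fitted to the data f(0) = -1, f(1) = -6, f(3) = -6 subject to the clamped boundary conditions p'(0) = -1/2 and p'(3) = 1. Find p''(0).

Write σ_i for p''(x_i). With h_i = 1, 2 and divided differences Δ_i = -5, 0, the continuity of p' gives the tridiagonal system
  1·σ_0 + 6·σ_1 + 2·σ_2 = 6(Δ_1 - Δ_0) = 30
Clamped end conditions give two more equations: 2h_0·σ_0 + h_0·σ_1 = 6(Δ_0 - p'(0)) = -27 and h_1·σ_1 + 2h_1·σ_2 = 6(p'(3) - Δ_1) = 6.
Solving the tridiagonal system: σ_0 = -18, σ_1 = 9, σ_2 = -3.

-18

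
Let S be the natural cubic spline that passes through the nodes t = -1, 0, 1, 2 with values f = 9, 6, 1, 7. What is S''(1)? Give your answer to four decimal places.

18.4000

With σ_i denoting the second derivative at x_i, h_i = 1, 1, 1, and Δ_i = (y_(i+1) − y_i)/h_i = -3, -5, 6:
  1·σ_0 + 4·σ_1 + 1·σ_2 = 6(Δ_1 - Δ_0) = -12
  1·σ_1 + 4·σ_2 + 1·σ_3 = 6(Δ_2 - Δ_1) = 66
Natural end conditions: σ_0 = σ_3 = 0.
Hence σ_0 = 0, σ_1 = -38/5, σ_2 = 92/5, σ_3 = 0.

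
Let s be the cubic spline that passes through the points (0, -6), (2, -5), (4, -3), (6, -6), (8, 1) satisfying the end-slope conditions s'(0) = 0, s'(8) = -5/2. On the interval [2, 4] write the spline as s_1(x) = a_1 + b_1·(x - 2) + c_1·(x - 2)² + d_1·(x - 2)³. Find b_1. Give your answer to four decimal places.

1.4643

Put M_i = s'' at the i-th knot. Here h = (2, 2, 2, 2) and Δ = (1/2, 1, -3/2, 7/2), so the interior equations h_(i-1)·M_(i-1) + 2(h_(i-1)+h_i)·M_i + h_i·M_(i+1) = 6(Δ_i − Δ_(i-1)) read
  2·M_0 + 8·M_1 + 2·M_2 = 6(Δ_1 - Δ_0) = 3
  2·M_1 + 8·M_2 + 2·M_3 = 6(Δ_2 - Δ_1) = -15
  2·M_2 + 8·M_3 + 2·M_4 = 6(Δ_3 - Δ_2) = 30
Clamped end conditions give two more equations: 2h_0·M_0 + h_0·M_1 = 6(Δ_0 - s'(0)) = 3 and h_3·M_3 + 2h_3·M_4 = 6(s'(8) - Δ_3) = -36.
Solving the tridiagonal system: M_0 = 1/28, M_1 = 10/7, M_2 = -17/4, M_3 = 113/14, M_4 = -365/28.
On [2, 4], with s_1(x) = a_1 + b_1·(x - 2) + c_1·(x - 2)² + d_1·(x - 2)³: c_1 = M_1/2 = 5/7, d_1 = (M_2 - M_1)/(6h_1) = -53/112, b_1 = Δ_1 - h_1(2M_1 + M_2)/6 = 41/28.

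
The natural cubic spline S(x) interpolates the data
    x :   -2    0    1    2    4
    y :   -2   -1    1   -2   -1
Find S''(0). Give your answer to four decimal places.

Put M_i = S'' at the i-th knot. Here h = (2, 1, 1, 2) and Δ = (1/2, 2, -3, 1/2), so the interior equations h_(i-1)·M_(i-1) + 2(h_(i-1)+h_i)·M_i + h_i·M_(i+1) = 6(Δ_i − Δ_(i-1)) read
  2·M_0 + 6·M_1 + 1·M_2 = 6(Δ_1 - Δ_0) = 9
  1·M_1 + 4·M_2 + 1·M_3 = 6(Δ_2 - Δ_1) = -30
  1·M_2 + 6·M_3 + 2·M_4 = 6(Δ_3 - Δ_2) = 21
Natural end conditions: M_0 = M_4 = 0.
Solving the tridiagonal system: M_0 = 0, M_1 = 34/11, M_2 = -105/11, M_3 = 56/11, M_4 = 0.

3.0909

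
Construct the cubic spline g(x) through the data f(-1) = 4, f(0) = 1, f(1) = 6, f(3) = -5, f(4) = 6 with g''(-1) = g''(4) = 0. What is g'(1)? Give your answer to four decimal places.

Let M_i = g''(x_i). Step sizes h_i = 1, 1, 2, 1; slopes of the chords Δ_i = (y_(i+1) - y_i)/h_i = -3, 5, -11/2, 11.
  1·M_0 + 4·M_1 + 1·M_2 = 6(Δ_1 - Δ_0) = 48
  1·M_1 + 6·M_2 + 2·M_3 = 6(Δ_2 - Δ_1) = -63
  2·M_2 + 6·M_3 + 1·M_4 = 6(Δ_3 - Δ_2) = 99
Natural end conditions: M_0 = M_4 = 0.
Hence M_0 = 0, M_1 = 1056/61, M_2 = -1296/61, M_3 = 2877/122, M_4 = 0.
On [1, 3], g'(x) = b_2 + 2c_2·(x - 1) + 3d_2·(x - 1)² with b_2 = Δ_2 - h_2(2M_2 + M_3)/6 = 49/61, c_2 = M_2/2 = -648/61, d_2 = (M_3 - M_2)/(6h_2) = 1823/488. So g'(1) = 49/61.

0.8033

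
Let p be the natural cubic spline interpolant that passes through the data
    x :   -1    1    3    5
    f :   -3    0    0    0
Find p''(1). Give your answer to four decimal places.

-1.2000

Write M_i for p''(x_i). With h_i = 2, 2, 2 and divided differences Δ_i = 3/2, 0, 0, the continuity of p' gives the tridiagonal system
  2·M_0 + 8·M_1 + 2·M_2 = 6(Δ_1 - Δ_0) = -9
  2·M_1 + 8·M_2 + 2·M_3 = 6(Δ_2 - Δ_1) = 0
Natural end conditions: M_0 = M_3 = 0.
Forward elimination and back-substitution give M_0 = 0, M_1 = -6/5, M_2 = 3/10, M_3 = 0.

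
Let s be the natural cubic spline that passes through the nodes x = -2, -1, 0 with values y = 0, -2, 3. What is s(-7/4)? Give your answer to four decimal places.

Let σ_i = s''(x_i). Step sizes h_i = 1, 1; slopes of the chords Δ_i = (y_(i+1) - y_i)/h_i = -2, 5.
  1·σ_0 + 4·σ_1 + 1·σ_2 = 6(Δ_1 - Δ_0) = 42
Natural end conditions: σ_0 = σ_2 = 0.
Forward elimination and back-substitution give σ_0 = 0, σ_1 = 21/2, σ_2 = 0.
On [-2, -1], s(x) = 0 - 15/4·(x + 2) + 0·(x + 2)² + 7/4·(x + 2)³.
With (x + 2) = 1/4: s(-7/4) = -233/256.

-0.9102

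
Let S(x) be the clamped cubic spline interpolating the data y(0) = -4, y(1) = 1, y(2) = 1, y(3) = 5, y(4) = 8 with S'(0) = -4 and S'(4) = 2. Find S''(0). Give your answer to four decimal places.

Write σ_i for S''(x_i). With h_i = 1, 1, 1, 1 and divided differences Δ_i = 5, 0, 4, 3, the continuity of S' gives the tridiagonal system
  1·σ_0 + 4·σ_1 + 1·σ_2 = 6(Δ_1 - Δ_0) = -30
  1·σ_1 + 4·σ_2 + 1·σ_3 = 6(Δ_2 - Δ_1) = 24
  1·σ_2 + 4·σ_3 + 1·σ_4 = 6(Δ_3 - Δ_2) = -6
Clamped end conditions give two more equations: 2h_0·σ_0 + h_0·σ_1 = 6(Δ_0 - S'(0)) = 54 and h_3·σ_3 + 2h_3·σ_4 = 6(S'(4) - Δ_3) = -6.
Solving: σ_0 = 258/7, σ_1 = -138/7, σ_2 = 12, σ_3 = -30/7, σ_4 = -6/7.

36.8571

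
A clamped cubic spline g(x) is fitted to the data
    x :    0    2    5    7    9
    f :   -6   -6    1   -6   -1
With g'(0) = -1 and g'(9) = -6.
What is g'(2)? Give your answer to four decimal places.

2.2232

Put M_i = g'' at the i-th knot. Here h = (2, 3, 2, 2) and Δ = (0, 7/3, -7/2, 5/2), so the interior equations h_(i-1)·M_(i-1) + 2(h_(i-1)+h_i)·M_i + h_i·M_(i+1) = 6(Δ_i − Δ_(i-1)) read
  2·M_0 + 10·M_1 + 3·M_2 = 6(Δ_1 - Δ_0) = 14
  3·M_1 + 10·M_2 + 2·M_3 = 6(Δ_2 - Δ_1) = -35
  2·M_2 + 8·M_3 + 2·M_4 = 6(Δ_3 - Δ_2) = 36
Clamped end conditions give two more equations: 2h_0·M_0 + h_0·M_1 = 6(Δ_0 - g'(0)) = 6 and h_3·M_3 + 2h_3·M_4 = 6(g'(9) - Δ_3) = -51.
Hence M_0 = -79/354, M_1 = 610/177, M_2 = -1181/177, M_3 = 3785/354, M_4 = -3203/177.
On [2, 5], g'(x) = b_1 + 2c_1·(x - 2) + 3d_1·(x - 2)² with b_1 = Δ_1 - h_1(2M_1 + M_2)/6 = 787/354, c_1 = M_1/2 = 305/177, d_1 = (M_2 - M_1)/(6h_1) = -199/354. So g'(2) = 787/354.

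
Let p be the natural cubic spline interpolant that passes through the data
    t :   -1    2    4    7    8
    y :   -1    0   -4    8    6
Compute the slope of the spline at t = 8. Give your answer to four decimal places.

Write M_i for p''(x_i). With h_i = 3, 2, 3, 1 and divided differences Δ_i = 1/3, -2, 4, -2, the continuity of p' gives the tridiagonal system
  3·M_0 + 10·M_1 + 2·M_2 = 6(Δ_1 - Δ_0) = -14
  2·M_1 + 10·M_2 + 3·M_3 = 6(Δ_2 - Δ_1) = 36
  3·M_2 + 8·M_3 + 1·M_4 = 6(Δ_3 - Δ_2) = -36
Natural end conditions: M_0 = M_4 = 0.
Solving the tridiagonal system: M_0 = 0, M_1 = -893/339, M_2 = 2092/339, M_3 = -770/113, M_4 = 0.
On [7, 8], p'(t) = b_3 + 2c_3·(t - 7) + 3d_3·(t - 7)² with b_3 = Δ_3 - h_3(2M_3 + M_4)/6 = 92/339, c_3 = M_3/2 = -385/113, d_3 = (M_4 - M_3)/(6h_3) = 385/339. So p'(8) = -1063/339.

-3.1357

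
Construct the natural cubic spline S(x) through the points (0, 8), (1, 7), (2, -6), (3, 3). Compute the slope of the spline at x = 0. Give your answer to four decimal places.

Put M_i = S'' at the i-th knot. Here h = (1, 1, 1) and Δ = (-1, -13, 9), so the interior equations h_(i-1)·M_(i-1) + 2(h_(i-1)+h_i)·M_i + h_i·M_(i+1) = 6(Δ_i − Δ_(i-1)) read
  1·M_0 + 4·M_1 + 1·M_2 = 6(Δ_1 - Δ_0) = -72
  1·M_1 + 4·M_2 + 1·M_3 = 6(Δ_2 - Δ_1) = 132
Natural end conditions: M_0 = M_3 = 0.
Solving: M_0 = 0, M_1 = -28, M_2 = 40, M_3 = 0.
On [0, 1], S'(x) = b_0 + 2c_0·x + 3d_0·x² with b_0 = Δ_0 - h_0(2M_0 + M_1)/6 = 11/3, c_0 = M_0/2 = 0, d_0 = (M_1 - M_0)/(6h_0) = -14/3. So S'(0) = 11/3.

3.6667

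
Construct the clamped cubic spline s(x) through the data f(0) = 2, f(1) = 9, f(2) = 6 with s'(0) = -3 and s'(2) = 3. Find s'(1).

3

Write σ_i for s''(x_i). With h_i = 1, 1 and divided differences Δ_i = 7, -3, the continuity of s' gives the tridiagonal system
  1·σ_0 + 4·σ_1 + 1·σ_2 = 6(Δ_1 - Δ_0) = -60
Clamped end conditions give two more equations: 2h_0·σ_0 + h_0·σ_1 = 6(Δ_0 - s'(0)) = 60 and h_1·σ_1 + 2h_1·σ_2 = 6(s'(2) - Δ_1) = 36.
Hence σ_0 = 48, σ_1 = -36, σ_2 = 36.
On [1, 2], s'(x) = b_1 + 2c_1·(x - 1) + 3d_1·(x - 1)² with b_1 = Δ_1 - h_1(2σ_1 + σ_2)/6 = 3, c_1 = σ_1/2 = -18, d_1 = (σ_2 - σ_1)/(6h_1) = 12. So s'(1) = 3.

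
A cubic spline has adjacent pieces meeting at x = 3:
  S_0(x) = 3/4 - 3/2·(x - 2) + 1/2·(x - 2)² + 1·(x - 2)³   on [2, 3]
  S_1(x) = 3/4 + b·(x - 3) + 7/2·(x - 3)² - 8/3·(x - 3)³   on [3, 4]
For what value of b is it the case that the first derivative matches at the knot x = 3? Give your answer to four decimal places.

2.5000

S_0'(x) = -3/2 + 1·(x - 2) + 3·(x - 2)², so S_0'(3) = 5/2. On the right, S_1'(3) = b, so b = 5/2.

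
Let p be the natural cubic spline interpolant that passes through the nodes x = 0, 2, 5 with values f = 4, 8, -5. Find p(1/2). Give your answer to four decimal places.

5.5938

Write m_i for p''(x_i). With h_i = 2, 3 and divided differences Δ_i = 2, -13/3, the continuity of p' gives the tridiagonal system
  2·m_0 + 10·m_1 + 3·m_2 = 6(Δ_1 - Δ_0) = -38
Natural end conditions: m_0 = m_2 = 0.
Solving: m_0 = 0, m_1 = -19/5, m_2 = 0.
On [0, 2], p(x) = 4 + 49/15·x + 0·x² - 19/60·x³.
With x = 1/2: p(1/2) = 179/32.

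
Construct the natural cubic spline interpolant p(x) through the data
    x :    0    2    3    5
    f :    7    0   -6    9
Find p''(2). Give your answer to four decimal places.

Write M_i for p''(x_i). With h_i = 2, 1, 2 and divided differences Δ_i = -7/2, -6, 15/2, the continuity of p' gives the tridiagonal system
  2·M_0 + 6·M_1 + 1·M_2 = 6(Δ_1 - Δ_0) = -15
  1·M_1 + 6·M_2 + 2·M_3 = 6(Δ_2 - Δ_1) = 81
Natural end conditions: M_0 = M_3 = 0.
Forward elimination and back-substitution give M_0 = 0, M_1 = -171/35, M_2 = 501/35, M_3 = 0.

-4.8857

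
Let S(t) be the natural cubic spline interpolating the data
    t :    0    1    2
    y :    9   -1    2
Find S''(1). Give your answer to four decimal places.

19.5000

Put σ_i = S'' at the i-th knot. Here h = (1, 1) and Δ = (-10, 3), so the interior equations h_(i-1)·σ_(i-1) + 2(h_(i-1)+h_i)·σ_i + h_i·σ_(i+1) = 6(Δ_i − Δ_(i-1)) read
  1·σ_0 + 4·σ_1 + 1·σ_2 = 6(Δ_1 - Δ_0) = 78
Natural end conditions: σ_0 = σ_2 = 0.
Hence σ_0 = 0, σ_1 = 39/2, σ_2 = 0.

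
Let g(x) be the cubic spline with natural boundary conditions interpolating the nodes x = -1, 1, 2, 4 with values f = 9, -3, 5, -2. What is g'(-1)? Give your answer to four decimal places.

-11.4571

Put m_i = g'' at the i-th knot. Here h = (2, 1, 2) and Δ = (-6, 8, -7/2), so the interior equations h_(i-1)·m_(i-1) + 2(h_(i-1)+h_i)·m_i + h_i·m_(i+1) = 6(Δ_i − Δ_(i-1)) read
  2·m_0 + 6·m_1 + 1·m_2 = 6(Δ_1 - Δ_0) = 84
  1·m_1 + 6·m_2 + 2·m_3 = 6(Δ_2 - Δ_1) = -69
Natural end conditions: m_0 = m_3 = 0.
Forward elimination and back-substitution give m_0 = 0, m_1 = 573/35, m_2 = -498/35, m_3 = 0.
On [-1, 1], g'(x) = b_0 + 2c_0·(x + 1) + 3d_0·(x + 1)² with b_0 = Δ_0 - h_0(2m_0 + m_1)/6 = -401/35, c_0 = m_0/2 = 0, d_0 = (m_1 - m_0)/(6h_0) = 191/140. So g'(-1) = -401/35.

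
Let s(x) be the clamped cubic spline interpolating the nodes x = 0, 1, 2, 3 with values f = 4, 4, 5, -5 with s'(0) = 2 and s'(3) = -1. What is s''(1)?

Let M_i = s''(x_i). Step sizes h_i = 1, 1, 1; slopes of the chords Δ_i = (y_(i+1) - y_i)/h_i = 0, 1, -10.
  1·M_0 + 4·M_1 + 1·M_2 = 6(Δ_1 - Δ_0) = 6
  1·M_1 + 4·M_2 + 1·M_3 = 6(Δ_2 - Δ_1) = -66
Clamped end conditions give two more equations: 2h_0·M_0 + h_0·M_1 = 6(Δ_0 - s'(0)) = -12 and h_2·M_2 + 2h_2·M_3 = 6(s'(3) - Δ_2) = 54.
Hence M_0 = -12, M_1 = 12, M_2 = -30, M_3 = 42.

12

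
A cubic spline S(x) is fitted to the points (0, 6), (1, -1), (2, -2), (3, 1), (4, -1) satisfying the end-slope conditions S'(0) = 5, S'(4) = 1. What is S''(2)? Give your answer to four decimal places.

Put M_i = S'' at the i-th knot. Here h = (1, 1, 1, 1) and Δ = (-7, -1, 3, -2), so the interior equations h_(i-1)·M_(i-1) + 2(h_(i-1)+h_i)·M_i + h_i·M_(i+1) = 6(Δ_i − Δ_(i-1)) read
  1·M_0 + 4·M_1 + 1·M_2 = 6(Δ_1 - Δ_0) = 36
  1·M_1 + 4·M_2 + 1·M_3 = 6(Δ_2 - Δ_1) = 24
  1·M_2 + 4·M_3 + 1·M_4 = 6(Δ_3 - Δ_2) = -30
Clamped end conditions give two more equations: 2h_0·M_0 + h_0·M_1 = 6(Δ_0 - S'(0)) = -72 and h_3·M_3 + 2h_3·M_4 = 6(S'(4) - Δ_3) = 18.
Forward elimination and back-substitution give M_0 = -1279/28, M_1 = 271/14, M_2 = 17/4, M_3 = -173/14, M_4 = 425/28.

4.2500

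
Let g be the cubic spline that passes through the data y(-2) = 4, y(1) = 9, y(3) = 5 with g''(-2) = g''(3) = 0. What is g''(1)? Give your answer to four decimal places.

With σ_i denoting the second derivative at x_i, h_i = 3, 2, and Δ_i = (y_(i+1) − y_i)/h_i = 5/3, -2:
  3·σ_0 + 10·σ_1 + 2·σ_2 = 6(Δ_1 - Δ_0) = -22
Natural end conditions: σ_0 = σ_2 = 0.
Hence σ_0 = 0, σ_1 = -11/5, σ_2 = 0.

-2.2000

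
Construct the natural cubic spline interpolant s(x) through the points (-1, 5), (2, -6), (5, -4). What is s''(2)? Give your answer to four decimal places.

2.1667

Write m_i for s''(x_i). With h_i = 3, 3 and divided differences Δ_i = -11/3, 2/3, the continuity of s' gives the tridiagonal system
  3·m_0 + 12·m_1 + 3·m_2 = 6(Δ_1 - Δ_0) = 26
Natural end conditions: m_0 = m_2 = 0.
Forward elimination and back-substitution give m_0 = 0, m_1 = 13/6, m_2 = 0.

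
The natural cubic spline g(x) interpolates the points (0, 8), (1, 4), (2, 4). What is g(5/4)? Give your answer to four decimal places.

Let M_i = g''(x_i). Step sizes h_i = 1, 1; slopes of the chords Δ_i = (y_(i+1) - y_i)/h_i = -4, 0.
  1·M_0 + 4·M_1 + 1·M_2 = 6(Δ_1 - Δ_0) = 24
Natural end conditions: M_0 = M_2 = 0.
Hence M_0 = 0, M_1 = 6, M_2 = 0.
On [1, 2], g(x) = 4 - 2·(x - 1) + 3·(x - 1)² - 1·(x - 1)³.
With (x - 1) = 1/4: g(5/4) = 235/64.

3.6719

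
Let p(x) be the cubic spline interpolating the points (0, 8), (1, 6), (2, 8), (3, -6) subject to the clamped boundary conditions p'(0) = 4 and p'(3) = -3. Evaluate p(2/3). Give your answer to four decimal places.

With σ_i denoting the second derivative at x_i, h_i = 1, 1, 1, and Δ_i = (y_(i+1) − y_i)/h_i = -2, 2, -14:
  1·σ_0 + 4·σ_1 + 1·σ_2 = 6(Δ_1 - Δ_0) = 24
  1·σ_1 + 4·σ_2 + 1·σ_3 = 6(Δ_2 - Δ_1) = -96
Clamped end conditions give two more equations: 2h_0·σ_0 + h_0·σ_1 = 6(Δ_0 - p'(0)) = -36 and h_2·σ_2 + 2h_2·σ_3 = 6(p'(3) - Δ_2) = 66.
Forward elimination and back-substitution give σ_0 = -454/15, σ_1 = 368/15, σ_2 = -658/15, σ_3 = 824/15.
On [0, 1], p(x) = 8 + 4·x - 227/15·x² + 137/15·x³.
With x = 2/3: p(2/3) = 2692/405.

6.6469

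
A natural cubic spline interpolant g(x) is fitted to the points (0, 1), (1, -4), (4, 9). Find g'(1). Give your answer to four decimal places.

Let M_i = g''(x_i). Step sizes h_i = 1, 3; slopes of the chords Δ_i = (y_(i+1) - y_i)/h_i = -5, 13/3.
  1·M_0 + 8·M_1 + 3·M_2 = 6(Δ_1 - Δ_0) = 56
Natural end conditions: M_0 = M_2 = 0.
Forward elimination and back-substitution give M_0 = 0, M_1 = 7, M_2 = 0.
On [1, 4], g'(x) = b_1 + 2c_1·(x - 1) + 3d_1·(x - 1)² with b_1 = Δ_1 - h_1(2M_1 + M_2)/6 = -8/3, c_1 = M_1/2 = 7/2, d_1 = (M_2 - M_1)/(6h_1) = -7/18. So g'(1) = -8/3.

-2.6667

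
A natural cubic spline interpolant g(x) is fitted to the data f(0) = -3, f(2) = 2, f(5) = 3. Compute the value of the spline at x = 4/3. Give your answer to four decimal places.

Put m_i = g'' at the i-th knot. Here h = (2, 3) and Δ = (5/2, 1/3), so the interior equations h_(i-1)·m_(i-1) + 2(h_(i-1)+h_i)·m_i + h_i·m_(i+1) = 6(Δ_i − Δ_(i-1)) read
  2·m_0 + 10·m_1 + 3·m_2 = 6(Δ_1 - Δ_0) = -13
Natural end conditions: m_0 = m_2 = 0.
Solving the tridiagonal system: m_0 = 0, m_1 = -13/10, m_2 = 0.
On [0, 2], g(x) = -3 + 44/15·x + 0·x² - 13/120·x³.
With x = 4/3: g(4/3) = 53/81.

0.6543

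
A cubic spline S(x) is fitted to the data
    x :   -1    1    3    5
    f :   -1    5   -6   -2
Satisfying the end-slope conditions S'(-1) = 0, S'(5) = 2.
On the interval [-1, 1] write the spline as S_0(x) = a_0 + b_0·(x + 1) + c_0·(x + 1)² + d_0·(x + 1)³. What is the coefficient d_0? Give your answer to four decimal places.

-1.7917

Let M_i = S''(x_i). Step sizes h_i = 2, 2, 2; slopes of the chords Δ_i = (y_(i+1) - y_i)/h_i = 3, -11/2, 2.
  2·M_0 + 8·M_1 + 2·M_2 = 6(Δ_1 - Δ_0) = -51
  2·M_1 + 8·M_2 + 2·M_3 = 6(Δ_2 - Δ_1) = 45
Clamped end conditions give two more equations: 2h_0·M_0 + h_0·M_1 = 6(Δ_0 - S'(-1)) = 18 and h_2·M_2 + 2h_2·M_3 = 6(S'(5) - Δ_2) = 0.
Hence M_0 = 61/6, M_1 = -34/3, M_2 = 29/3, M_3 = -29/6.
On [-1, 1], with S_0(x) = a_0 + b_0·(x + 1) + c_0·(x + 1)² + d_0·(x + 1)³: c_0 = M_0/2 = 61/12, d_0 = (M_1 - M_0)/(6h_0) = -43/24, b_0 = Δ_0 - h_0(2M_0 + M_1)/6 = 0.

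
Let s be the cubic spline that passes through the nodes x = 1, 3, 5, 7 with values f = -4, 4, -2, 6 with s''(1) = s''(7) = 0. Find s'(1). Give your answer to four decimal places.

Put M_i = s'' at the i-th knot. Here h = (2, 2, 2) and Δ = (4, -3, 4), so the interior equations h_(i-1)·M_(i-1) + 2(h_(i-1)+h_i)·M_i + h_i·M_(i+1) = 6(Δ_i − Δ_(i-1)) read
  2·M_0 + 8·M_1 + 2·M_2 = 6(Δ_1 - Δ_0) = -42
  2·M_1 + 8·M_2 + 2·M_3 = 6(Δ_2 - Δ_1) = 42
Natural end conditions: M_0 = M_3 = 0.
Hence M_0 = 0, M_1 = -7, M_2 = 7, M_3 = 0.
On [1, 3], s'(x) = b_0 + 2c_0·(x - 1) + 3d_0·(x - 1)² with b_0 = Δ_0 - h_0(2M_0 + M_1)/6 = 19/3, c_0 = M_0/2 = 0, d_0 = (M_1 - M_0)/(6h_0) = -7/12. So s'(1) = 19/3.

6.3333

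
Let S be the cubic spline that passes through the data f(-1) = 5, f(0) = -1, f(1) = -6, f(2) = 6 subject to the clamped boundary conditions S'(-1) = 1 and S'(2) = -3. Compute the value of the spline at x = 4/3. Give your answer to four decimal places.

-1.3827

With σ_i denoting the second derivative at x_i, h_i = 1, 1, 1, and Δ_i = (y_(i+1) − y_i)/h_i = -6, -5, 12:
  1·σ_0 + 4·σ_1 + 1·σ_2 = 6(Δ_1 - Δ_0) = 6
  1·σ_1 + 4·σ_2 + 1·σ_3 = 6(Δ_2 - Δ_1) = 102
Clamped end conditions give two more equations: 2h_0·σ_0 + h_0·σ_1 = 6(Δ_0 - S'(-1)) = -42 and h_2·σ_2 + 2h_2·σ_3 = 6(S'(2) - Δ_2) = -90.
Solving the tridiagonal system: σ_0 = -56/3, σ_1 = -14/3, σ_2 = 130/3, σ_3 = -200/3.
On [1, 2], S(x) = -6 + 26/3·(x - 1) + 65/3·(x - 1)² - 55/3·(x - 1)³.
With (x - 1) = 1/3: S(4/3) = -112/81.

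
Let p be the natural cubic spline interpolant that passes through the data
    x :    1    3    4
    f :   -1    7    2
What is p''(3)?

-9

Put σ_i = p'' at the i-th knot. Here h = (2, 1) and Δ = (4, -5), so the interior equations h_(i-1)·σ_(i-1) + 2(h_(i-1)+h_i)·σ_i + h_i·σ_(i+1) = 6(Δ_i − Δ_(i-1)) read
  2·σ_0 + 6·σ_1 + 1·σ_2 = 6(Δ_1 - Δ_0) = -54
Natural end conditions: σ_0 = σ_2 = 0.
Solving the tridiagonal system: σ_0 = 0, σ_1 = -9, σ_2 = 0.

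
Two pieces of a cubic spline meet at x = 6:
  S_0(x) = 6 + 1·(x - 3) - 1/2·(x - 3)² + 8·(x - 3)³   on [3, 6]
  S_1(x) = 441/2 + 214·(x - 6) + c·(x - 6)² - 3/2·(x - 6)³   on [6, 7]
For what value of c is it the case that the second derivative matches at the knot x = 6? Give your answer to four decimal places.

71.5000

S_0''(x) = -1 + 48·(x - 3), so S_0''(6) = 143. On the right, S_1''(6) = 2c, so c = 143/2.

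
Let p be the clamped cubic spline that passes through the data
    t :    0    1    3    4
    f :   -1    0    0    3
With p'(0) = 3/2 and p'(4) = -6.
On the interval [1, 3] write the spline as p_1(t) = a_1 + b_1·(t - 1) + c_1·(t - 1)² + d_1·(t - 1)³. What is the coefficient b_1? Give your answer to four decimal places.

Write M_i for p''(x_i). With h_i = 1, 2, 1 and divided differences Δ_i = 1, 0, 3, the continuity of p' gives the tridiagonal system
  1·M_0 + 6·M_1 + 2·M_2 = 6(Δ_1 - Δ_0) = -6
  2·M_1 + 6·M_2 + 1·M_3 = 6(Δ_2 - Δ_1) = 18
Clamped end conditions give two more equations: 2h_0·M_0 + h_0·M_1 = 6(Δ_0 - p'(0)) = -3 and h_2·M_2 + 2h_2·M_3 = 6(p'(4) - Δ_2) = -54.
Solving the tridiagonal system: M_0 = 24/35, M_1 = -153/35, M_2 = 342/35, M_3 = -1116/35.
On [1, 3], with p_1(t) = a_1 + b_1·(t - 1) + c_1·(t - 1)² + d_1·(t - 1)³: c_1 = M_1/2 = -153/70, d_1 = (M_2 - M_1)/(6h_1) = 33/28, b_1 = Δ_1 - h_1(2M_1 + M_2)/6 = -12/35.

-0.3429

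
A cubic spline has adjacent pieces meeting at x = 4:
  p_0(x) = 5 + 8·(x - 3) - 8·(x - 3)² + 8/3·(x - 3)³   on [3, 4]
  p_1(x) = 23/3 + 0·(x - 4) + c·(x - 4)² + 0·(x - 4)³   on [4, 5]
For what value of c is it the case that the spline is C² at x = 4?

p_0''(x) = -16 + 16·(x - 3), so p_0''(4) = 0. On the right, p_1''(4) = 2c, so c = 0.

0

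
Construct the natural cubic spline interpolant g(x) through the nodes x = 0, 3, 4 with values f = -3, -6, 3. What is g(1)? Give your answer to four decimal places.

-7.3333

Put M_i = g'' at the i-th knot. Here h = (3, 1) and Δ = (-1, 9), so the interior equations h_(i-1)·M_(i-1) + 2(h_(i-1)+h_i)·M_i + h_i·M_(i+1) = 6(Δ_i − Δ_(i-1)) read
  3·M_0 + 8·M_1 + 1·M_2 = 6(Δ_1 - Δ_0) = 60
Natural end conditions: M_0 = M_2 = 0.
Solving the tridiagonal system: M_0 = 0, M_1 = 15/2, M_2 = 0.
On [0, 3], g(x) = -3 - 19/4·x + 0·x² + 5/12·x³.
With x = 1: g(1) = -22/3.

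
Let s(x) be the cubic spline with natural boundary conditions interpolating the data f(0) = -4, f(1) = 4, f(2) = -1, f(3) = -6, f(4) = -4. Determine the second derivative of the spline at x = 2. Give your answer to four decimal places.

2.5714

Put M_i = s'' at the i-th knot. Here h = (1, 1, 1, 1) and Δ = (8, -5, -5, 2), so the interior equations h_(i-1)·M_(i-1) + 2(h_(i-1)+h_i)·M_i + h_i·M_(i+1) = 6(Δ_i − Δ_(i-1)) read
  1·M_0 + 4·M_1 + 1·M_2 = 6(Δ_1 - Δ_0) = -78
  1·M_1 + 4·M_2 + 1·M_3 = 6(Δ_2 - Δ_1) = 0
  1·M_2 + 4·M_3 + 1·M_4 = 6(Δ_3 - Δ_2) = 42
Natural end conditions: M_0 = M_4 = 0.
Solving: M_0 = 0, M_1 = -141/7, M_2 = 18/7, M_3 = 69/7, M_4 = 0.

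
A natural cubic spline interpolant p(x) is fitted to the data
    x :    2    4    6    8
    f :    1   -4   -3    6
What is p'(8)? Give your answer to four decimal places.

Write M_i for p''(x_i). With h_i = 2, 2, 2 and divided differences Δ_i = -5/2, 1/2, 9/2, the continuity of p' gives the tridiagonal system
  2·M_0 + 8·M_1 + 2·M_2 = 6(Δ_1 - Δ_0) = 18
  2·M_1 + 8·M_2 + 2·M_3 = 6(Δ_2 - Δ_1) = 24
Natural end conditions: M_0 = M_3 = 0.
Forward elimination and back-substitution give M_0 = 0, M_1 = 8/5, M_2 = 13/5, M_3 = 0.
On [6, 8], p'(x) = b_2 + 2c_2·(x - 6) + 3d_2·(x - 6)² with b_2 = Δ_2 - h_2(2M_2 + M_3)/6 = 83/30, c_2 = M_2/2 = 13/10, d_2 = (M_3 - M_2)/(6h_2) = -13/60. So p'(8) = 161/30.

5.3667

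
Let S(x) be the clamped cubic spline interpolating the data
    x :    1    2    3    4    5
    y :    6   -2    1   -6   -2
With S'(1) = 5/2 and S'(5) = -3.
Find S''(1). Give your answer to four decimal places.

Put m_i = S'' at the i-th knot. Here h = (1, 1, 1, 1) and Δ = (-8, 3, -7, 4), so the interior equations h_(i-1)·m_(i-1) + 2(h_(i-1)+h_i)·m_i + h_i·m_(i+1) = 6(Δ_i − Δ_(i-1)) read
  1·m_0 + 4·m_1 + 1·m_2 = 6(Δ_1 - Δ_0) = 66
  1·m_1 + 4·m_2 + 1·m_3 = 6(Δ_2 - Δ_1) = -60
  1·m_2 + 4·m_3 + 1·m_4 = 6(Δ_3 - Δ_2) = 66
Clamped end conditions give two more equations: 2h_0·m_0 + h_0·m_1 = 6(Δ_0 - S'(1)) = -63 and h_3·m_3 + 2h_3·m_4 = 6(S'(5) - Δ_3) = -42.
Solving: m_0 = -401/8, m_1 = 149/4, m_2 = -263/8, m_3 = 137/4, m_4 = -305/8.

-50.1250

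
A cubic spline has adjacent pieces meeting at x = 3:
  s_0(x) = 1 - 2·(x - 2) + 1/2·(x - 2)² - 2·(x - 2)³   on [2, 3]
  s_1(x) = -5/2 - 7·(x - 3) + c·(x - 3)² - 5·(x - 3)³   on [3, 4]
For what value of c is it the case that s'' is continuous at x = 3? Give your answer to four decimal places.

s_0''(x) = 1 - 12·(x - 2), so s_0''(3) = -11. On the right, s_1''(3) = 2c, so c = -11/2.

-5.5000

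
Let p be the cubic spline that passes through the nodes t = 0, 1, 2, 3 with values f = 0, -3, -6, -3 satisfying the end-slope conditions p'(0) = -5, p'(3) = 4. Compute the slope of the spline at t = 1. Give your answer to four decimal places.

Let M_i = p''(x_i). Step sizes h_i = 1, 1, 1; slopes of the chords Δ_i = (y_(i+1) - y_i)/h_i = -3, -3, 3.
  1·M_0 + 4·M_1 + 1·M_2 = 6(Δ_1 - Δ_0) = 0
  1·M_1 + 4·M_2 + 1·M_3 = 6(Δ_2 - Δ_1) = 36
Clamped end conditions give two more equations: 2h_0·M_0 + h_0·M_1 = 6(Δ_0 - p'(0)) = 12 and h_2·M_2 + 2h_2·M_3 = 6(p'(3) - Δ_2) = 6.
Solving: M_0 = 42/5, M_1 = -24/5, M_2 = 54/5, M_3 = -12/5.
On [1, 2], p'(t) = b_1 + 2c_1·(t - 1) + 3d_1·(t - 1)² with b_1 = Δ_1 - h_1(2M_1 + M_2)/6 = -16/5, c_1 = M_1/2 = -12/5, d_1 = (M_2 - M_1)/(6h_1) = 13/5. So p'(1) = -16/5.

-3.2000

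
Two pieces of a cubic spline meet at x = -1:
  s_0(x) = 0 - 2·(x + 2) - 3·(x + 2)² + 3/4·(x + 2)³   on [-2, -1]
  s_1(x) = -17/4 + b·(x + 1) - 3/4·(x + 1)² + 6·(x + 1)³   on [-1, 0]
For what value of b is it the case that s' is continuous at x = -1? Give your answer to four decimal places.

-5.7500

s_0'(x) = -2 - 6·(x + 2) + 9/4·(x + 2)², so s_0'(-1) = -23/4. On the right, s_1'(-1) = b, so b = -23/4.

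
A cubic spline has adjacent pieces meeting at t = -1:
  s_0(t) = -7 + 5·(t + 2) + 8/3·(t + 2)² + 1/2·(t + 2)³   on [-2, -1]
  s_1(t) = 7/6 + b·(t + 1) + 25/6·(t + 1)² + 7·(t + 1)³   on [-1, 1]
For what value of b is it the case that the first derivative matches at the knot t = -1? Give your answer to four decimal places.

11.8333

s_0'(t) = 5 + 16/3·(t + 2) + 3/2·(t + 2)², so s_0'(-1) = 71/6. On the right, s_1'(-1) = b, so b = 71/6.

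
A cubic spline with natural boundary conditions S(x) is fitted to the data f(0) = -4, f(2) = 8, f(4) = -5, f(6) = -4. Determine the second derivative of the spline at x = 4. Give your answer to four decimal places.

8.1000

With m_i denoting the second derivative at x_i, h_i = 2, 2, 2, and Δ_i = (y_(i+1) − y_i)/h_i = 6, -13/2, 1/2:
  2·m_0 + 8·m_1 + 2·m_2 = 6(Δ_1 - Δ_0) = -75
  2·m_1 + 8·m_2 + 2·m_3 = 6(Δ_2 - Δ_1) = 42
Natural end conditions: m_0 = m_3 = 0.
Forward elimination and back-substitution give m_0 = 0, m_1 = -57/5, m_2 = 81/10, m_3 = 0.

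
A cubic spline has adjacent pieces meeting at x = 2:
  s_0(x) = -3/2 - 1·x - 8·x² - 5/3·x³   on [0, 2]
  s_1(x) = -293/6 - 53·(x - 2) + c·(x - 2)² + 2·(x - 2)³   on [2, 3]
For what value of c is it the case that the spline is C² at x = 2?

-18

s_0''(x) = -16 - 10·x, so s_0''(2) = -36. On the right, s_1''(2) = 2c, so c = -18.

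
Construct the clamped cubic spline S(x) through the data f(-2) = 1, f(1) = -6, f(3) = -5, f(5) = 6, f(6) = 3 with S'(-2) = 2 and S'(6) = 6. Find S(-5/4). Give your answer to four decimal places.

With m_i denoting the second derivative at x_i, h_i = 3, 2, 2, 1, and Δ_i = (y_(i+1) − y_i)/h_i = -7/3, 1/2, 11/2, -3:
  3·m_0 + 10·m_1 + 2·m_2 = 6(Δ_1 - Δ_0) = 17
  2·m_1 + 8·m_2 + 2·m_3 = 6(Δ_2 - Δ_1) = 30
  2·m_2 + 6·m_3 + 1·m_4 = 6(Δ_3 - Δ_2) = -51
Clamped end conditions give two more equations: 2h_0·m_0 + h_0·m_1 = 6(Δ_0 - S'(-2)) = -26 and h_3·m_3 + 2h_3·m_4 = 6(S'(6) - Δ_3) = 54.
Hence m_0 = -1657/318, m_1 = 93/53, m_2 = 1599/212, m_3 = -897/53, m_4 = 3759/106.
On [-2, 1], S(x) = 1 + 2·(x + 2) - 1657/636·(x + 2)² + 2215/5724·(x + 2)³.
With (x + 2) = 3/4: S(-5/4) = 16251/13568.

1.1977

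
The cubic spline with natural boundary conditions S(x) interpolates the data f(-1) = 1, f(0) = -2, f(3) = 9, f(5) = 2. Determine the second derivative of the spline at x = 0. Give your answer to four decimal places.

With M_i denoting the second derivative at x_i, h_i = 1, 3, 2, and Δ_i = (y_(i+1) − y_i)/h_i = -3, 11/3, -7/2:
  1·M_0 + 8·M_1 + 3·M_2 = 6(Δ_1 - Δ_0) = 40
  3·M_1 + 10·M_2 + 2·M_3 = 6(Δ_2 - Δ_1) = -43
Natural end conditions: M_0 = M_3 = 0.
Solving: M_0 = 0, M_1 = 529/71, M_2 = -464/71, M_3 = 0.

7.4507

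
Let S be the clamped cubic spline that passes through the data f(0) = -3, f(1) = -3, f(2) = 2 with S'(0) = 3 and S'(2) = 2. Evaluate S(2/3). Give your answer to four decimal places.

-3.1481

Write m_i for S''(x_i). With h_i = 1, 1 and divided differences Δ_i = 0, 5, the continuity of S' gives the tridiagonal system
  1·m_0 + 4·m_1 + 1·m_2 = 6(Δ_1 - Δ_0) = 30
Clamped end conditions give two more equations: 2h_0·m_0 + h_0·m_1 = 6(Δ_0 - S'(0)) = -18 and h_1·m_1 + 2h_1·m_2 = 6(S'(2) - Δ_1) = -18.
Solving the tridiagonal system: m_0 = -17, m_1 = 16, m_2 = -17.
On [0, 1], S(x) = -3 + 3·x - 17/2·x² + 11/2·x³.
With x = 2/3: S(2/3) = -85/27.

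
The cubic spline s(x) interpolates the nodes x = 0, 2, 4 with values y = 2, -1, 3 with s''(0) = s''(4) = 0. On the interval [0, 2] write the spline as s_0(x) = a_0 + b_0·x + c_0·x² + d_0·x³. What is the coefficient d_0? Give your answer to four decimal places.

With M_i denoting the second derivative at x_i, h_i = 2, 2, and Δ_i = (y_(i+1) − y_i)/h_i = -3/2, 2:
  2·M_0 + 8·M_1 + 2·M_2 = 6(Δ_1 - Δ_0) = 21
Natural end conditions: M_0 = M_2 = 0.
Forward elimination and back-substitution give M_0 = 0, M_1 = 21/8, M_2 = 0.
On [0, 2], with s_0(x) = a_0 + b_0·x + c_0·x² + d_0·x³: c_0 = M_0/2 = 0, d_0 = (M_1 - M_0)/(6h_0) = 7/32, b_0 = Δ_0 - h_0(2M_0 + M_1)/6 = -19/8.

0.2188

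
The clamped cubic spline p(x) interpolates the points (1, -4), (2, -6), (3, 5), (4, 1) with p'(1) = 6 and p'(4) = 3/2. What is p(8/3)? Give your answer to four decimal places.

Put σ_i = p'' at the i-th knot. Here h = (1, 1, 1) and Δ = (-2, 11, -4), so the interior equations h_(i-1)·σ_(i-1) + 2(h_(i-1)+h_i)·σ_i + h_i·σ_(i+1) = 6(Δ_i − Δ_(i-1)) read
  1·σ_0 + 4·σ_1 + 1·σ_2 = 6(Δ_1 - Δ_0) = 78
  1·σ_1 + 4·σ_2 + 1·σ_3 = 6(Δ_2 - Δ_1) = -90
Clamped end conditions give two more equations: 2h_0·σ_0 + h_0·σ_1 = 6(Δ_0 - p'(1)) = -48 and h_2·σ_2 + 2h_2·σ_3 = 6(p'(4) - Δ_2) = 33.
Hence σ_0 = -223/5, σ_1 = 206/5, σ_2 = -211/5, σ_3 = 188/5.
On [2, 3], p(x) = -6 + 43/10·(x - 2) + 103/5·(x - 2)² - 139/10·(x - 2)³.
With (x - 2) = 2/3: p(8/3) = 257/135.

1.9037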